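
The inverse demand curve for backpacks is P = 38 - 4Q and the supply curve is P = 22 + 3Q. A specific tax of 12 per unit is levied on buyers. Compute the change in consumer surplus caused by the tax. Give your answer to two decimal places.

-9.80

Pre-tax equilibrium: 38 - 4Q = 22 + 3Q gives Q* = 2.2857, P* = 28.8571.
With the tax, buyers' net willingness to pay falls by 12: (38 - 12) - 4Q = 22 + 3Q, so Q_t = 0.5714. Buyers pay P_b = 35.7143; sellers receive P_s = P_b - 12 = 23.7143.
Consumers lose the trapezoid between P* and P_b out to Q_t plus the triangle from Q_t to Q*: change in CS = 0.6531 - 10.449 = -9.7959.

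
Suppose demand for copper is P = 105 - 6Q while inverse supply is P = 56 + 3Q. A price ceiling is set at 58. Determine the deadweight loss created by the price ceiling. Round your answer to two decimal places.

102.72

Without the control, 105 - 6Q = 56 + 3Q so Q* = 5.4444 and P* = 72.3333.
At P = 58, sellers supply (58 - 56)/3 = 0.6667 while buyers want more, so the quantity traded is 0.6667 at price 58.
At Q = 0.6667 the demand price is 101 and the supply price is 58. Deadweight loss is the triangle between the curves from 0.6667 to 5.4444: (1/2)(101 - 58)(5.4444 - 0.6667) = 102.7222.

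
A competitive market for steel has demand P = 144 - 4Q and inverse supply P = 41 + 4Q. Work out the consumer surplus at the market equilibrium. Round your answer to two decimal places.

Set 144 - 4Q = 41 + 4Q, which gives 103 = 8Q, so Q* = 12.875 and P* = 144 - 4(12.875) = 92.5.
CS is the area between the demand curve and P* from 0 to Q*: (1/2)(12.875)(51.5) = 331.5312.

331.53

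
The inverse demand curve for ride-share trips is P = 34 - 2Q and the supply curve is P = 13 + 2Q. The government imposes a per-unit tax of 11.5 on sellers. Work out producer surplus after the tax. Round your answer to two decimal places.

5.64

Pre-tax equilibrium: 34 - 2Q = 13 + 2Q gives Q* = 5.25, P* = 23.5.
A tax on sellers shifts supply up by 11.5: 34 - 2Q = 13 + 2Q + 11.5, so Q_t = 2.375. Buyers pay P_b = 29.25; sellers receive P_s = P_b - 11.5 = 17.75.
Producer surplus is the triangle above supply below P_s: (1/2)(2.375)(17.75 - 13) = 5.6406.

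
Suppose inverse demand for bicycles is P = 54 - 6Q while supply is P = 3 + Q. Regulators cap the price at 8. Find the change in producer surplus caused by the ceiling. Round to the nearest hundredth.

Without the control, 54 - 6Q = 3 + Q so Q* = 7.2857 and P* = 10.2857.
At the ceiling price 8, quantity supplied is (8 - 3)/1 = 5; supply is the short side, so Q = 5 trades at P = 8.
PS goes from (1/2)(7.2857)(7.2857) = 26.5408 to 12.5 (computed as (8 - 3)(5) - (1/2)(1)(5)^2), a change of -14.0408.

-14.04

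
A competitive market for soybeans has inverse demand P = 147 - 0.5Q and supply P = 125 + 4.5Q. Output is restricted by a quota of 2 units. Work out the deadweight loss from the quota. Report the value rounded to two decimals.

Without the quota, 147 - 0.5Q = 125 + 4.5Q gives Q* = 4.4.
At Q = 2 the demand price is 147 - 0.5(2) = 146 and the supply price is 125 + 4.5(2) = 134.
DWL = (1/2)(gap between curves at 2) x (Q* - 2) = (1/2)(12)(2.4) = 14.4.

14.40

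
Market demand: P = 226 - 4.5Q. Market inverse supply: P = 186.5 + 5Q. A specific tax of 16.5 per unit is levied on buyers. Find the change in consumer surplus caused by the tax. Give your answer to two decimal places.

-25.71

Without the tax, 226 - 4.5Q = 186.5 + 5Q so Q* = 4.1579 and P* = 207.2895.
With the tax, buyers' net willingness to pay falls by 16.5: (226 - 16.5) - 4.5Q = 186.5 + 5Q, so Q_t = 2.4211. Buyers pay P_b = 215.1053; sellers receive P_s = P_b - 16.5 = 198.6053.
CS falls from (1/2)(4.1579)(18.7105) = 38.8982 to (1/2)(2.4211)(10.8947) = 13.1884, a change of -25.7098.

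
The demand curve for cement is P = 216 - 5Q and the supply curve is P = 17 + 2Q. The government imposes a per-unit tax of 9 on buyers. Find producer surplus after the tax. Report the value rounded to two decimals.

Pre-tax equilibrium: 216 - 5Q = 17 + 2Q gives Q* = 28.4286, P* = 73.8571.
With the tax, buyers' net willingness to pay falls by 9: (216 - 9) - 5Q = 17 + 2Q, so Q_t = 27.1429. Buyers pay P_b = 80.2857; sellers receive P_s = P_b - 9 = 71.2857.
PS = (1/2)(Q_t)(P_s - 17) = (1/2)(27.1429)(54.2857) = 736.7347.

736.73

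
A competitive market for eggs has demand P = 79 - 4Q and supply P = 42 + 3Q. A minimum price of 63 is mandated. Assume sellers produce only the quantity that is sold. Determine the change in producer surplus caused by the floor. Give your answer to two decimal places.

Free-market equilibrium: 79 - 4Q = 42 + 3Q gives Q* = 5.2857, P* = 57.8571.
At P = 63, buyers demand (79 - 63)/4 = 4 while sellers would supply more, so the quantity traded is 4 at price 63.
PS goes from (1/2)(5.2857)(15.8571) = 41.9082 to 60 (computed as (63 - 42)(4) - (1/2)(3)(4)^2), a change of 18.0918.

18.09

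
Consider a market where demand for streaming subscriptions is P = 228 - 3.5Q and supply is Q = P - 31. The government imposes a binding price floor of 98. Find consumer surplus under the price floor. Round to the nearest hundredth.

2414.29

Rewriting supply in inverse form: P = 31 + Q.
Without the control, 228 - 3.5Q = 31 + Q so Q* = 43.7778 and P* = 74.7778.
At P = 98, buyers demand (228 - 98)/3.5 = 37.1429 while sellers would supply more, so the quantity traded is 37.1429 at price 98.
CS is the triangle under demand above 98: (1/2)(37.1429)(228 - 98) = 2414.2857.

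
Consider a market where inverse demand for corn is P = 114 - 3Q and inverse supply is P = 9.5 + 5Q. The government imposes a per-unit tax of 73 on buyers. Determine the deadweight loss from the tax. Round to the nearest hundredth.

333.06

Without the tax, 114 - 3Q = 9.5 + 5Q so Q* = 13.0625 and P* = 74.8125.
A tax on buyers shifts demand down by 73: (114 - 73) - 3Q = 9.5 + 5Q, so Q_t = 3.9375. Buyers pay P_b = 102.1875; sellers receive P_s = P_b - 73 = 29.1875.
The welfare triangle lost has base Q* - Q_t = 9.125 and height t = 73, so DWL = (1/2)(9.125)(73) = 333.0625.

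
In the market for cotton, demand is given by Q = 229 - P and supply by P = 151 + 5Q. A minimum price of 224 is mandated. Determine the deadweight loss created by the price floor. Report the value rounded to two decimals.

192.00

Rewriting demand in inverse form: P = 229 - Q.
Without the control, 229 - Q = 151 + 5Q so Q* = 13 and P* = 216.
At P = 224, buyers demand (229 - 224)/1 = 5 while sellers would supply more, so the quantity traded is 5 at price 224.
At Q = 5 the demand price is 224 and the supply price is 176. Deadweight loss is the triangle between the curves from 5 to 13: (1/2)(224 - 176)(13 - 5) = 192.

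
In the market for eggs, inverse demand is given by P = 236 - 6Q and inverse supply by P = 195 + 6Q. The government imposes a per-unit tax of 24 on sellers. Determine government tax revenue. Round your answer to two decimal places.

34.00

Pre-tax equilibrium: 236 - 6Q = 195 + 6Q gives Q* = 3.4167, P* = 215.5.
With the tax, sellers need 24 more per unit: 236 - 6Q = 195 + 6Q + 24, so Q_t = 1.4167. Buyers pay P_b = 227.5; sellers receive P_s = P_b - 24 = 203.5.
Tax revenue = t x Q_t = 24 x 1.4167 = 34.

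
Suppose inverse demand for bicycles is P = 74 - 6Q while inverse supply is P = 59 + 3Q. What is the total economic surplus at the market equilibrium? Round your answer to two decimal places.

12.50

Set 74 - 6Q = 59 + 3Q, which gives 15 = 9Q, so Q* = 1.6667 and P* = 74 - 6(1.6667) = 64.
Total surplus is the full triangle between the curves from 0 to Q*: (1/2)(1.6667)(74 - 59) = 12.5.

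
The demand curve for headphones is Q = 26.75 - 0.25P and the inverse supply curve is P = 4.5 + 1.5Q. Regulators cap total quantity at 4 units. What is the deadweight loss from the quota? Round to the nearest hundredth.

589.11

Rewriting demand in inverse form: P = 107 - 4Q.
Without the quota, 107 - 4Q = 4.5 + 1.5Q gives Q* = 18.6364.
At Q = 4 the demand price is 107 - 4(4) = 91 and the supply price is 4.5 + 1.5(4) = 10.5.
DWL = (1/2)(gap between curves at 4) x (Q* - 4) = (1/2)(80.5)(14.6364) = 589.1136.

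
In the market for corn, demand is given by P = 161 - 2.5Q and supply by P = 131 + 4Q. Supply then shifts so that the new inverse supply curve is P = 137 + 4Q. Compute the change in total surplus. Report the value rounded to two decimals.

Initial equilibrium: Q_0 = 4.6154, P_0 = 149.4615; CS_0 = (1/2)(4.6154)(11.5385) = 26.6272, PS_0 = (1/2)(4.6154)(18.4615) = 42.6036.
New equilibrium: 161 - 2.5Q = 137 + 4Q gives Q_1 = 3.6923, P_1 = 151.7692; CS_1 = 17.0414, PS_1 = 27.2663.
Change in total surplus = (17.0414 + 27.2663) - (26.6272 + 42.6036) = -24.9231.

-24.92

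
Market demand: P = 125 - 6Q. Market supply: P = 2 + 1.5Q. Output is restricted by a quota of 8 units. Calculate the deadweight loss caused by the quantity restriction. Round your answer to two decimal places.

264.60

Unrestricted equilibrium: Q* = (125 - 2)/(6 + 1.5) = 16.4.
At Q = 8 the demand price is 125 - 6(8) = 77 and the supply price is 2 + 1.5(8) = 14.
Deadweight loss is the triangle between the curves from 8 to 16.4: (1/2)(77 - 14)(16.4 - 8) = 264.6.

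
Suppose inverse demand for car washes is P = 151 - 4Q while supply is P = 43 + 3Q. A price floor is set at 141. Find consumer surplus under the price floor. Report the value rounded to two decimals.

Free-market equilibrium: 151 - 4Q = 43 + 3Q gives Q* = 15.4286, P* = 89.2857.
At P = 141, buyers demand (151 - 141)/4 = 2.5 while sellers would supply more, so the quantity traded is 2.5 at price 141.
CS is the triangle under demand above 141: (1/2)(2.5)(151 - 141) = 12.5.

12.50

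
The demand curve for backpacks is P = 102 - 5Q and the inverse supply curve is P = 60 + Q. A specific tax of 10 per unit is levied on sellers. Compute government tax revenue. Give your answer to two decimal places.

Pre-tax equilibrium: 102 - 5Q = 60 + Q gives Q* = 7, P* = 67.
With the tax, sellers need 10 more per unit: 102 - 5Q = 60 + Q + 10, so Q_t = 5.3333. Buyers pay P_b = 75.3333; sellers receive P_s = P_b - 10 = 65.3333.
Revenue is the tax times quantity traded: 10 x 5.3333 = 53.3333.

53.33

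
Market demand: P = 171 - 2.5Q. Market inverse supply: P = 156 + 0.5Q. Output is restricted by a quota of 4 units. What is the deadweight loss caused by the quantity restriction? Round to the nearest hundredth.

1.50

Without the quota, 171 - 2.5Q = 156 + 0.5Q gives Q* = 5.
At Q = 4 the demand price is 171 - 2.5(4) = 161 and the supply price is 156 + 0.5(4) = 158.
Deadweight loss is the triangle between the curves from 4 to 5: (1/2)(161 - 158)(5 - 4) = 1.5.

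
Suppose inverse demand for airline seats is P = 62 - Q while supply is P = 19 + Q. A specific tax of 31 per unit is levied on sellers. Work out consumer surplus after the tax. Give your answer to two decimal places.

18.00

Without the tax, 62 - Q = 19 + Q so Q* = 21.5 and P* = 40.5.
A tax on sellers shifts supply up by 31: 62 - Q = 19 + Q + 31, so Q_t = 6. Buyers pay P_b = 56; sellers receive P_s = P_b - 31 = 25.
CS = (1/2)(Q_t)(62 - P_b) = (1/2)(6)(6) = 18.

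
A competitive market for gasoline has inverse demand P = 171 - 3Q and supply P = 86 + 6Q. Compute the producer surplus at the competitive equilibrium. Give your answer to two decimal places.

267.59

Set 171 - 3Q = 86 + 6Q, which gives 85 = 9Q, so Q* = 9.4444 and P* = 171 - 3(9.4444) = 142.6667.
PS is the area between P* and the supply curve from 0 to Q*: (1/2)(9.4444)(56.6667) = 267.5926.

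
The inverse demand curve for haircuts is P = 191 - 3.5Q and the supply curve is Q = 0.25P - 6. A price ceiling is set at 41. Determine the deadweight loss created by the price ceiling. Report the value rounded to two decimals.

1217.25

Rewriting supply in inverse form: P = 24 + 4Q.
Without the control, 191 - 3.5Q = 24 + 4Q so Q* = 22.2667 and P* = 113.0667.
At the ceiling price 41, quantity supplied is (41 - 24)/4 = 4.25; supply is the short side, so Q = 4.25 trades at P = 41.
At Q = 4.25 the demand price is 176.125 and the supply price is 41. Deadweight loss is the triangle between the curves from 4.25 to 22.2667: (1/2)(176.125 - 41)(22.2667 - 4.25) = 1217.251.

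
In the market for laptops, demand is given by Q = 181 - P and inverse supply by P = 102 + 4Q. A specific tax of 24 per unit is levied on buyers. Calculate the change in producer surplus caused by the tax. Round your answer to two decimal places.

-257.28

Rewriting demand in inverse form: P = 181 - Q.
Without the tax, 181 - Q = 102 + 4Q so Q* = 15.8 and P* = 165.2.
A tax on buyers shifts demand down by 24: (181 - 24) - Q = 102 + 4Q, so Q_t = 11. Buyers pay P_b = 170; sellers receive P_s = P_b - 24 = 146.
PS falls from (1/2)(15.8)(63.2) = 499.28 to (1/2)(11)(44) = 242, a change of -257.28.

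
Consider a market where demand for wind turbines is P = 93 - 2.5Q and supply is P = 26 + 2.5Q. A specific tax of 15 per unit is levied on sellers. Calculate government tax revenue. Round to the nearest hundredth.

156.00

Without the tax, 93 - 2.5Q = 26 + 2.5Q so Q* = 13.4 and P* = 59.5.
With the tax, sellers need 15 more per unit: 93 - 2.5Q = 26 + 2.5Q + 15, so Q_t = 10.4. Buyers pay P_b = 67; sellers receive P_s = P_b - 15 = 52.
Tax revenue = t x Q_t = 15 x 10.4 = 156.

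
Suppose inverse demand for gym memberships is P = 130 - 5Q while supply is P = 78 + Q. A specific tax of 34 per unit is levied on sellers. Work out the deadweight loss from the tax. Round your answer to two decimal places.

96.33

Pre-tax equilibrium: 130 - 5Q = 78 + Q gives Q* = 8.6667, P* = 86.6667.
A tax on sellers shifts supply up by 34: 130 - 5Q = 78 + Q + 34, so Q_t = 3. Buyers pay P_b = 115; sellers receive P_s = P_b - 34 = 81.
Deadweight loss is the triangle between the curves from Q_t to Q*: (1/2)(8.6667 - 3)(34) = 96.3333.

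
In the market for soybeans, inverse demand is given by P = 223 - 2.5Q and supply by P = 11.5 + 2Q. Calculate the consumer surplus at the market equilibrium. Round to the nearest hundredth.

Setting demand equal to supply, 211.5 = 4.5Q, so Q* = 47 and P* = 105.5.
Consumer surplus is the triangle under demand above P*: (1/2)(47)(223 - 105.5) = (1/2)(47)(117.5) = 2761.25.

2761.25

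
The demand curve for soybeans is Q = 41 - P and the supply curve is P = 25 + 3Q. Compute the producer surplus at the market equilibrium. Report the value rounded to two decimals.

Rewriting demand in inverse form: P = 41 - Q.
Equilibrium: 41 - Q = 25 + 3Q, so Q* = 4 and P* = 37.
The supply curve's price intercept is 25, so PS = (1/2)(Q*)(P* - 25) = (1/2)(4)(12) = 24.

24.00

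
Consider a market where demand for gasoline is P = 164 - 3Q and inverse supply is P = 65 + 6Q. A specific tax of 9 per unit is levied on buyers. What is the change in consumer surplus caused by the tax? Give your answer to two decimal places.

-31.50

Without the tax, 164 - 3Q = 65 + 6Q so Q* = 11 and P* = 131.
A tax on buyers shifts demand down by 9: (164 - 9) - 3Q = 65 + 6Q, so Q_t = 10. Buyers pay P_b = 134; sellers receive P_s = P_b - 9 = 125.
Consumers lose the trapezoid between P* and P_b out to Q_t plus the triangle from Q_t to Q*: change in CS = 150 - 181.5 = -31.5.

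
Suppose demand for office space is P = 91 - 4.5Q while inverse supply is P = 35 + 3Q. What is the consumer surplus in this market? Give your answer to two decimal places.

125.44

Set 91 - 4.5Q = 35 + 3Q, which gives 56 = 7.5Q, so Q* = 7.4667 and P* = 91 - 4.5(7.4667) = 57.4.
CS is the area between the demand curve and P* from 0 to Q*: (1/2)(7.4667)(33.6) = 125.44.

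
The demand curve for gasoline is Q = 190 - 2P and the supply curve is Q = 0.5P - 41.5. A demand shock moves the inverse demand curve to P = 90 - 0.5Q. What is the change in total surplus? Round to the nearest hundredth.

-19.00

Rewriting demand in inverse form: P = 95 - 0.5Q.
Rewriting supply in inverse form: P = 83 + 2Q.
Initial equilibrium: Q_0 = 4.8, P_0 = 92.6; CS_0 = (1/2)(4.8)(2.4) = 5.76, PS_0 = (1/2)(4.8)(9.6) = 23.04.
New equilibrium: 90 - 0.5Q = 83 + 2Q gives Q_1 = 2.8, P_1 = 88.6; CS_1 = 1.96, PS_1 = 7.84.
Change in total surplus = (1.96 + 7.84) - (5.76 + 23.04) = -19.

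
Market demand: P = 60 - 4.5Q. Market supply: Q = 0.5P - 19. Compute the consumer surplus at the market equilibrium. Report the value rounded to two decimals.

Rewriting supply in inverse form: P = 38 + 2Q.
Set 60 - 4.5Q = 38 + 2Q, which gives 22 = 6.5Q, so Q* = 3.3846 and P* = 60 - 4.5(3.3846) = 44.7692.
CS is the area between the demand curve and P* from 0 to Q*: (1/2)(3.3846)(15.2308) = 25.7751.

25.78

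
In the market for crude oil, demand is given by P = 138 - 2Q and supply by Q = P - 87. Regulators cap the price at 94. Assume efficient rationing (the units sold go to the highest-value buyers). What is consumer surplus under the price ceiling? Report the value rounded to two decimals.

Rewriting supply in inverse form: P = 87 + Q.
Free-market equilibrium: 138 - 2Q = 87 + Q gives Q* = 17, P* = 104.
At P = 94, sellers supply (94 - 87)/1 = 7 while buyers want more, so the quantity traded is 7 at price 94.
The demand price at Q = 7 is 124. CS is the trapezoid between demand and 94 over [0, 7]: (1/2)[(138 - 94) + (124 - 94)](7) = 259.

259.00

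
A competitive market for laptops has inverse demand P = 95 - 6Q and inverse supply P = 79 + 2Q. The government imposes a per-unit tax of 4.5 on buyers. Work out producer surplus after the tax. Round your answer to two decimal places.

2.07

Without the tax, 95 - 6Q = 79 + 2Q so Q* = 2 and P* = 83.
With the tax, buyers' net willingness to pay falls by 4.5: (95 - 4.5) - 6Q = 79 + 2Q, so Q_t = 1.4375. Buyers pay P_b = 86.375; sellers receive P_s = P_b - 4.5 = 81.875.
Producer surplus is the triangle above supply below P_s: (1/2)(1.4375)(81.875 - 79) = 2.0664.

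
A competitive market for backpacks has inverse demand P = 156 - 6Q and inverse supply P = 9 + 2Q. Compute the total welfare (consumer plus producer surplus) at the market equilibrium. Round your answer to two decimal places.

Equilibrium: 156 - 6Q = 9 + 2Q, so Q* = 18.375 and P* = 45.75.
Total surplus is the full triangle between the curves from 0 to Q*: (1/2)(18.375)(156 - 9) = 1350.5625.

1350.56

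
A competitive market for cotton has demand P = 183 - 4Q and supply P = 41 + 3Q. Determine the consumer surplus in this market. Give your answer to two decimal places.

Setting demand equal to supply, 142 = 7Q, so Q* = 20.2857 and P* = 101.8571.
Consumer surplus is the triangle under demand above P*: (1/2)(20.2857)(183 - 101.8571) = (1/2)(20.2857)(81.1429) = 823.0204.

823.02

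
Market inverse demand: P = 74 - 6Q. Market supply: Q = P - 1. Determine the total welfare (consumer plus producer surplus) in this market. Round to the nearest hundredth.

Rewriting supply in inverse form: P = 1 + Q.
Equilibrium: 74 - 6Q = 1 + Q, so Q* = 10.4286 and P* = 11.4286.
Total surplus is the full triangle between the curves from 0 to Q*: (1/2)(10.4286)(74 - 1) = 380.6429.

380.64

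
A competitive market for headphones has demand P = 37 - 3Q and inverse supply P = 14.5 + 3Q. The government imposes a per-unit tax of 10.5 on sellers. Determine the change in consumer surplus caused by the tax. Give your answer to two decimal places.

-15.09

Pre-tax equilibrium: 37 - 3Q = 14.5 + 3Q gives Q* = 3.75, P* = 25.75.
A tax on sellers shifts supply up by 10.5: 37 - 3Q = 14.5 + 3Q + 10.5, so Q_t = 2. Buyers pay P_b = 31; sellers receive P_s = P_b - 10.5 = 20.5.
Consumers lose the trapezoid between P* and P_b out to Q_t plus the triangle from Q_t to Q*: change in CS = 6 - 21.0938 = -15.0938.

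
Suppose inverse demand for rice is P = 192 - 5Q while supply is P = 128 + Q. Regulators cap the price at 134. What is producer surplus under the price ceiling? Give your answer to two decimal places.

Free-market equilibrium: 192 - 5Q = 128 + Q gives Q* = 10.6667, P* = 138.6667.
At P = 134, sellers supply (134 - 128)/1 = 6 while buyers want more, so the quantity traded is 6 at price 134.
PS is the triangle above supply below 134: (1/2)(6)(134 - 128) = 18.

18.00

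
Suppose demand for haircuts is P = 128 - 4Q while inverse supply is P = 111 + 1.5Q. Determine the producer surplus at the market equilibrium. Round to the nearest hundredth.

7.17

Equilibrium: 128 - 4Q = 111 + 1.5Q, so Q* = 3.0909 and P* = 115.6364.
The supply curve's price intercept is 111, so PS = (1/2)(Q*)(P* - 111) = (1/2)(3.0909)(4.6364) = 7.1653.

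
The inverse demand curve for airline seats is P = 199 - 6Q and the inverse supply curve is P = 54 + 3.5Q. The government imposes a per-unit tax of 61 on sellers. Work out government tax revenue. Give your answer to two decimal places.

539.37

Without the tax, 199 - 6Q = 54 + 3.5Q so Q* = 15.2632 and P* = 107.4211.
A tax on sellers shifts supply up by 61: 199 - 6Q = 54 + 3.5Q + 61, so Q_t = 8.8421. Buyers pay P_b = 145.9474; sellers receive P_s = P_b - 61 = 84.9474.
Revenue is the tax times quantity traded: 61 x 8.8421 = 539.3684.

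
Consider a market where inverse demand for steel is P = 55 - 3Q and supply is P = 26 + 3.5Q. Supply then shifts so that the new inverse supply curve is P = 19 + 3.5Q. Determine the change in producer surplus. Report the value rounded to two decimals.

Initial equilibrium: Q_0 = 4.4615, P_0 = 41.6154; CS_0 = (1/2)(4.4615)(13.3846) = 29.858, PS_0 = (1/2)(4.4615)(15.6154) = 34.8343.
New equilibrium: 55 - 3Q = 19 + 3.5Q gives Q_1 = 5.5385, P_1 = 38.3846; CS_1 = 46.0118, PS_1 = 53.6805.
Change in producer surplus = 53.6805 - 34.8343 = 18.8462.

18.85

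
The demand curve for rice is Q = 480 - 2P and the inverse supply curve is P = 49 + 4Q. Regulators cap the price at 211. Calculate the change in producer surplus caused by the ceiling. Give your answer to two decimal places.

Rewriting demand in inverse form: P = 240 - 0.5Q.
Without the control, 240 - 0.5Q = 49 + 4Q so Q* = 42.4444 and P* = 218.7778.
At the ceiling price 211, quantity supplied is (211 - 49)/4 = 40.5; supply is the short side, so Q = 40.5 trades at P = 211.
PS goes from (1/2)(42.4444)(169.7778) = 3603.0617 to 3280.5 (computed as (211 - 49)(40.5) - (1/2)(4)(40.5)^2), a change of -322.5617.

-322.56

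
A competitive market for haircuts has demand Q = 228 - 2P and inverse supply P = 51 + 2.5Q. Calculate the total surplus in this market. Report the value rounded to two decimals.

Rewriting demand in inverse form: P = 114 - 0.5Q.
Set 114 - 0.5Q = 51 + 2.5Q, which gives 63 = 3Q, so Q* = 21 and P* = 114 - 0.5(21) = 103.5.
CS = (1/2)(21)(10.5) = 110.25 and PS = (1/2)(21)(52.5) = 551.25, so total surplus = 661.5.

661.50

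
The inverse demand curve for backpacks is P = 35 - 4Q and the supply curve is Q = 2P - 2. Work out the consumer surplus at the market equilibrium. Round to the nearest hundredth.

114.17

Rewriting supply in inverse form: P = 1 + 0.5Q.
Set 35 - 4Q = 1 + 0.5Q, which gives 34 = 4.5Q, so Q* = 7.5556 and P* = 35 - 4(7.5556) = 4.7778.
CS is the area between the demand curve and P* from 0 to Q*: (1/2)(7.5556)(30.2222) = 114.1728.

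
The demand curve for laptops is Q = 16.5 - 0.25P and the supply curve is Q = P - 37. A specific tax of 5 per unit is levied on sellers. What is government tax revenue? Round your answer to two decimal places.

Rewriting demand in inverse form: P = 66 - 4Q.
Rewriting supply in inverse form: P = 37 + Q.
Pre-tax equilibrium: 66 - 4Q = 37 + Q gives Q* = 5.8, P* = 42.8.
With the tax, sellers need 5 more per unit: 66 - 4Q = 37 + Q + 5, so Q_t = 4.8. Buyers pay P_b = 46.8; sellers receive P_s = P_b - 5 = 41.8.
Tax revenue = t x Q_t = 5 x 4.8 = 24.

24.00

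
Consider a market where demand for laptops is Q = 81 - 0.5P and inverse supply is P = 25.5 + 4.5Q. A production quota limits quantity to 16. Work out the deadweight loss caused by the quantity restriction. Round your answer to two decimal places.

Rewriting demand in inverse form: P = 162 - 2Q.
Unrestricted equilibrium: Q* = (162 - 25.5)/(2 + 4.5) = 21.
At Q = 16 the demand price is 162 - 2(16) = 130 and the supply price is 25.5 + 4.5(16) = 97.5.
DWL = (1/2)(gap between curves at 16) x (Q* - 16) = (1/2)(32.5)(5) = 81.25.

81.25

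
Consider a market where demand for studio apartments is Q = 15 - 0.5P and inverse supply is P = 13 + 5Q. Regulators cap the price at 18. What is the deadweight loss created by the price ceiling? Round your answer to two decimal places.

7.14

Rewriting demand in inverse form: P = 30 - 2Q.
Free-market equilibrium: 30 - 2Q = 13 + 5Q gives Q* = 2.4286, P* = 25.1429.
At the ceiling price 18, quantity supplied is (18 - 13)/5 = 1; supply is the short side, so Q = 1 trades at P = 18.
At Q = 1 the demand price is 28 and the supply price is 18. Deadweight loss is the triangle between the curves from 1 to 2.4286: (1/2)(28 - 18)(2.4286 - 1) = 7.1429.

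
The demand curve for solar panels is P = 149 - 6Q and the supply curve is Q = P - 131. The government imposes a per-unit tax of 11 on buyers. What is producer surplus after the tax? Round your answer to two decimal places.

Rewriting supply in inverse form: P = 131 + Q.
Without the tax, 149 - 6Q = 131 + Q so Q* = 2.5714 and P* = 133.5714.
A tax on buyers shifts demand down by 11: (149 - 11) - 6Q = 131 + Q, so Q_t = 1. Buyers pay P_b = 143; sellers receive P_s = P_b - 11 = 132.
Producer surplus is the triangle above supply below P_s: (1/2)(1)(132 - 131) = 0.5.

0.50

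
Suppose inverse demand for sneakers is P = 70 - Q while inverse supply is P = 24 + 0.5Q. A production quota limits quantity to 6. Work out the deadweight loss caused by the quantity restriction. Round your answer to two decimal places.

Unrestricted equilibrium: Q* = (70 - 24)/(1 + 0.5) = 30.6667.
At Q = 6 the demand price is 70 - (6) = 64 and the supply price is 24 + 0.5(6) = 27.
DWL = (1/2)(gap between curves at 6) x (Q* - 6) = (1/2)(37)(24.6667) = 456.3333.

456.33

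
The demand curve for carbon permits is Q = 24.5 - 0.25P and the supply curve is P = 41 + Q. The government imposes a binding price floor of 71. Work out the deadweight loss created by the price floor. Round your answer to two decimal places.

Rewriting demand in inverse form: P = 98 - 4Q.
Without the control, 98 - 4Q = 41 + Q so Q* = 11.4 and P* = 52.4.
At the floor price 71, quantity demanded is (98 - 71)/4 = 6.75; demand is the short side, so Q = 6.75 trades at P = 71.
At Q = 6.75 the demand price is 71 and the supply price is 47.75. Deadweight loss is the triangle between the curves from 6.75 to 11.4: (1/2)(71 - 47.75)(11.4 - 6.75) = 54.0562.

54.06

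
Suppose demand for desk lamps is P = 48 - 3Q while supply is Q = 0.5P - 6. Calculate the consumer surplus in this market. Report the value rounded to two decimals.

Rewriting supply in inverse form: P = 12 + 2Q.
Set 48 - 3Q = 12 + 2Q, which gives 36 = 5Q, so Q* = 7.2 and P* = 48 - 3(7.2) = 26.4.
The demand choke price is 48, so CS = (1/2)(Q*)(48 - P*) = (1/2)(7.2)(21.6) = 77.76.

77.76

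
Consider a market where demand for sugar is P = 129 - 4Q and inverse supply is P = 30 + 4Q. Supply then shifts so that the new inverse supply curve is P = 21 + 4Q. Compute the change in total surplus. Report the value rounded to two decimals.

116.44

Initial equilibrium: Q_0 = 12.375, P_0 = 79.5; CS_0 = (1/2)(12.375)(49.5) = 306.2812, PS_0 = (1/2)(12.375)(49.5) = 306.2812.
New equilibrium: 129 - 4Q = 21 + 4Q gives Q_1 = 13.5, P_1 = 75; CS_1 = 364.5, PS_1 = 364.5.
Change in total surplus = (364.5 + 364.5) - (306.2812 + 306.2812) = 116.4375.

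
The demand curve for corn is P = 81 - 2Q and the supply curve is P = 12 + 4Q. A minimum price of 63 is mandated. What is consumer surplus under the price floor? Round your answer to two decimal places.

Free-market equilibrium: 81 - 2Q = 12 + 4Q gives Q* = 11.5, P* = 58.
At the floor price 63, quantity demanded is (81 - 63)/2 = 9; demand is the short side, so Q = 9 trades at P = 63.
CS is the triangle under demand above 63: (1/2)(9)(81 - 63) = 81.

81.00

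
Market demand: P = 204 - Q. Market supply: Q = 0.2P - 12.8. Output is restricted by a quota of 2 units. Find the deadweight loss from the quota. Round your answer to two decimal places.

1365.33

Rewriting supply in inverse form: P = 64 + 5Q.
Unrestricted equilibrium: Q* = (204 - 64)/(1 + 5) = 23.3333.
At Q = 2 the demand price is 204 - (2) = 202 and the supply price is 64 + 5(2) = 74.
DWL = (1/2)(gap between curves at 2) x (Q* - 2) = (1/2)(128)(21.3333) = 1365.3333.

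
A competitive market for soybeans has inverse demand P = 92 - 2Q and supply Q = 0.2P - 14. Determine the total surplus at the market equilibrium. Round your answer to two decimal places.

34.57

Rewriting supply in inverse form: P = 70 + 5Q.
Setting demand equal to supply, 22 = 7Q, so Q* = 3.1429 and P* = 85.7143.
CS = (1/2)(3.1429)(6.2857) = 9.8776 and PS = (1/2)(3.1429)(15.7143) = 24.6939, so total surplus = 34.5714.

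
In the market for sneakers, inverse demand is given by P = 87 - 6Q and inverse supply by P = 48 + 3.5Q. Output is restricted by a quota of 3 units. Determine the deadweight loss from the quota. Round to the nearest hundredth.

5.80

Without the quota, 87 - 6Q = 48 + 3.5Q gives Q* = 4.1053.
At Q = 3 the demand price is 87 - 6(3) = 69 and the supply price is 48 + 3.5(3) = 58.5.
Deadweight loss is the triangle between the curves from 3 to 4.1053: (1/2)(69 - 58.5)(4.1053 - 3) = 5.8026.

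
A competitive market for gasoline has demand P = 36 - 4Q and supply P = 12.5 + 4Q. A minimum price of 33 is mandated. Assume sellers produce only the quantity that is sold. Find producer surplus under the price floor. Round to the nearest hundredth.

Without the control, 36 - 4Q = 12.5 + 4Q so Q* = 2.9375 and P* = 24.25.
At P = 33, buyers demand (36 - 33)/4 = 0.75 while sellers would supply more, so the quantity traded is 0.75 at price 33.
The supply price at Q = 0.75 is 15.5. PS is the trapezoid between 33 and supply over [0, 0.75]: (1/2)[(33 - 12.5) + (33 - 15.5)](0.75) = 14.25.

14.25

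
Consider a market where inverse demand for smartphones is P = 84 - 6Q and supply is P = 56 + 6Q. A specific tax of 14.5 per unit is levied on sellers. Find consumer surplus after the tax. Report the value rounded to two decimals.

3.80

Pre-tax equilibrium: 84 - 6Q = 56 + 6Q gives Q* = 2.3333, P* = 70.
A tax on sellers shifts supply up by 14.5: 84 - 6Q = 56 + 6Q + 14.5, so Q_t = 1.125. Buyers pay P_b = 77.25; sellers receive P_s = P_b - 14.5 = 62.75.
CS = (1/2)(Q_t)(84 - P_b) = (1/2)(1.125)(6.75) = 3.7969.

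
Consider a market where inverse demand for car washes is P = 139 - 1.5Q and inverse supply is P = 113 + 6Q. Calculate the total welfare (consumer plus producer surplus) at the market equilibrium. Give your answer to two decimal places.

Setting demand equal to supply, 26 = 7.5Q, so Q* = 3.4667 and P* = 133.8.
CS = (1/2)(3.4667)(5.2) = 9.0133 and PS = (1/2)(3.4667)(20.8) = 36.0533, so total surplus = 45.0667.

45.07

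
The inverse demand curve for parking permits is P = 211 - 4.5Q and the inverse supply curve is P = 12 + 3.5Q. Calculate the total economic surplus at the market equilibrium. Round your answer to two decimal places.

2475.06

Equilibrium: 211 - 4.5Q = 12 + 3.5Q, so Q* = 24.875 and P* = 99.0625.
CS = (1/2)(24.875)(111.9375) = 1392.2227 and PS = (1/2)(24.875)(87.0625) = 1082.8398, so total surplus = 2475.0625.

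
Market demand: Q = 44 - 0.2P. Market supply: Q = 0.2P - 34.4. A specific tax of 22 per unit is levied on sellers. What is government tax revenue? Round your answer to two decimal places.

Rewriting demand in inverse form: P = 220 - 5Q.
Rewriting supply in inverse form: P = 172 + 5Q.
Pre-tax equilibrium: 220 - 5Q = 172 + 5Q gives Q* = 4.8, P* = 196.
A tax on sellers shifts supply up by 22: 220 - 5Q = 172 + 5Q + 22, so Q_t = 2.6. Buyers pay P_b = 207; sellers receive P_s = P_b - 22 = 185.
Revenue is the tax times quantity traded: 22 x 2.6 = 57.2.

57.20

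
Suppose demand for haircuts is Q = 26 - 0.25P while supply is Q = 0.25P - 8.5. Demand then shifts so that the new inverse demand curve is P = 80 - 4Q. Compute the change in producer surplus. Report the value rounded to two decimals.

-87.00

Rewriting demand in inverse form: P = 104 - 4Q.
Rewriting supply in inverse form: P = 34 + 4Q.
Initial equilibrium: Q_0 = 8.75, P_0 = 69; CS_0 = (1/2)(8.75)(35) = 153.125, PS_0 = (1/2)(8.75)(35) = 153.125.
New equilibrium: 80 - 4Q = 34 + 4Q gives Q_1 = 5.75, P_1 = 57; CS_1 = 66.125, PS_1 = 66.125.
Change in producer surplus = 66.125 - 153.125 = -87.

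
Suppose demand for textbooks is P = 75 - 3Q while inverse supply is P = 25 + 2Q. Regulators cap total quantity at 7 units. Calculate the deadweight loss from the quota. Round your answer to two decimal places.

Unrestricted equilibrium: Q* = (75 - 25)/(3 + 2) = 10.
At Q = 7 the demand price is 75 - 3(7) = 54 and the supply price is 25 + 2(7) = 39.
DWL = (1/2)(gap between curves at 7) x (Q* - 7) = (1/2)(15)(3) = 22.5.

22.50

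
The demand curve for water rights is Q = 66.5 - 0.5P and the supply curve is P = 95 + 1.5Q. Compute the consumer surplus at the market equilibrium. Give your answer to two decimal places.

Rewriting demand in inverse form: P = 133 - 2Q.
Set 133 - 2Q = 95 + 1.5Q, which gives 38 = 3.5Q, so Q* = 10.8571 and P* = 133 - 2(10.8571) = 111.2857.
CS is the area between the demand curve and P* from 0 to Q*: (1/2)(10.8571)(21.7143) = 117.8776.

117.88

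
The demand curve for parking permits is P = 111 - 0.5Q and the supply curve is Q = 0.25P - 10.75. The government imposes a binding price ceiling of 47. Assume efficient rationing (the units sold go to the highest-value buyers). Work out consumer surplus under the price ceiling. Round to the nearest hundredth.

63.75

Rewriting supply in inverse form: P = 43 + 4Q.
Without the control, 111 - 0.5Q = 43 + 4Q so Q* = 15.1111 and P* = 103.4444.
At P = 47, sellers supply (47 - 43)/4 = 1 while buyers want more, so the quantity traded is 1 at price 47.
The demand price at Q = 1 is 110.5. CS is the trapezoid between demand and 47 over [0, 1]: (1/2)[(111 - 47) + (110.5 - 47)](1) = 63.75.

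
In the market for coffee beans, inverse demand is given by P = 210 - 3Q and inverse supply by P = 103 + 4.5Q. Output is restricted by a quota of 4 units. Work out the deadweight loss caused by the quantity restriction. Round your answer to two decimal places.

395.27

Unrestricted equilibrium: Q* = (210 - 103)/(3 + 4.5) = 14.2667.
At Q = 4 the demand price is 210 - 3(4) = 198 and the supply price is 103 + 4.5(4) = 121.
Deadweight loss is the triangle between the curves from 4 to 14.2667: (1/2)(198 - 121)(14.2667 - 4) = 395.2667.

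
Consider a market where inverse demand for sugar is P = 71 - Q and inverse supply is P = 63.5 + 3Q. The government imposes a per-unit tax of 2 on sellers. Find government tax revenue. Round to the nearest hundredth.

2.75

Without the tax, 71 - Q = 63.5 + 3Q so Q* = 1.875 and P* = 69.125.
With the tax, sellers need 2 more per unit: 71 - Q = 63.5 + 3Q + 2, so Q_t = 1.375. Buyers pay P_b = 69.625; sellers receive P_s = P_b - 2 = 67.625.
Revenue is the tax times quantity traded: 2 x 1.375 = 2.75.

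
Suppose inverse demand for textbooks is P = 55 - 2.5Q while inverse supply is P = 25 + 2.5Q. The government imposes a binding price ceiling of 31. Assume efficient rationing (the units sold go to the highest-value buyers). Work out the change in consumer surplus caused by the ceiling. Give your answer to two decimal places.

Without the control, 55 - 2.5Q = 25 + 2.5Q so Q* = 6 and P* = 40.
At P = 31, sellers supply (31 - 25)/2.5 = 2.4 while buyers want more, so the quantity traded is 2.4 at price 31.
CS goes from (1/2)(6)(15) = 45 to 50.4 (computed as (55 - 31)(2.4) - (1/2)(2.5)(2.4)^2), a change of 5.4.

5.40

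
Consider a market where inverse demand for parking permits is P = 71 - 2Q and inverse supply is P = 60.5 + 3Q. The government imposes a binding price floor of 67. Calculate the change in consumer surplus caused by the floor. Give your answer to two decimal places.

-0.41

Without the control, 71 - 2Q = 60.5 + 3Q so Q* = 2.1 and P* = 66.8.
At the floor price 67, quantity demanded is (71 - 67)/2 = 2; demand is the short side, so Q = 2 trades at P = 67.
CS goes from (1/2)(2.1)(4.2) = 4.41 to 4 (computed as (71 - 67)(2) - (1/2)(2)(2)^2), a change of -0.41.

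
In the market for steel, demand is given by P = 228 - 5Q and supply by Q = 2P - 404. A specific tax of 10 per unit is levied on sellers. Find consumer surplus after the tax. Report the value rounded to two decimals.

21.16

Rewriting supply in inverse form: P = 202 + 0.5Q.
Pre-tax equilibrium: 228 - 5Q = 202 + 0.5Q gives Q* = 4.7273, P* = 204.3636.
With the tax, sellers need 10 more per unit: 228 - 5Q = 202 + 0.5Q + 10, so Q_t = 2.9091. Buyers pay P_b = 213.4545; sellers receive P_s = P_b - 10 = 203.4545.
CS = (1/2)(Q_t)(228 - P_b) = (1/2)(2.9091)(14.5455) = 21.157.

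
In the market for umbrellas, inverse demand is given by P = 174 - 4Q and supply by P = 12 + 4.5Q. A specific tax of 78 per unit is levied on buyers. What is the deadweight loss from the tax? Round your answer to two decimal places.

Without the tax, 174 - 4Q = 12 + 4.5Q so Q* = 19.0588 and P* = 97.7647.
A tax on buyers shifts demand down by 78: (174 - 78) - 4Q = 12 + 4.5Q, so Q_t = 9.8824. Buyers pay P_b = 134.4706; sellers receive P_s = P_b - 78 = 56.4706.
The welfare triangle lost has base Q* - Q_t = 9.1765 and height t = 78, so DWL = (1/2)(9.1765)(78) = 357.8824.

357.88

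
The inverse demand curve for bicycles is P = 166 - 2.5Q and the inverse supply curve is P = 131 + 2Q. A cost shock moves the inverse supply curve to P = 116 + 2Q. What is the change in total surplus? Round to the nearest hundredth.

Initial equilibrium: Q_0 = 7.7778, P_0 = 146.5556; CS_0 = (1/2)(7.7778)(19.4444) = 75.6173, PS_0 = (1/2)(7.7778)(15.5556) = 60.4938.
New equilibrium: 166 - 2.5Q = 116 + 2Q gives Q_1 = 11.1111, P_1 = 138.2222; CS_1 = 154.321, PS_1 = 123.4568.
Change in total surplus = (154.321 + 123.4568) - (75.6173 + 60.4938) = 141.6667.

141.67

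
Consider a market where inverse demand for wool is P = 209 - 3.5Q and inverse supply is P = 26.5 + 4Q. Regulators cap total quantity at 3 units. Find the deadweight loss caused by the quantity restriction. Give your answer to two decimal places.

1706.67

Without the quota, 209 - 3.5Q = 26.5 + 4Q gives Q* = 24.3333.
At Q = 3 the demand price is 209 - 3.5(3) = 198.5 and the supply price is 26.5 + 4(3) = 38.5.
Deadweight loss is the triangle between the curves from 3 to 24.3333: (1/2)(198.5 - 38.5)(24.3333 - 3) = 1706.6667.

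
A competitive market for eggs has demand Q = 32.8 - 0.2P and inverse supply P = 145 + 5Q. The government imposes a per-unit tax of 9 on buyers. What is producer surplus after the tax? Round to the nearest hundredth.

Rewriting demand in inverse form: P = 164 - 5Q.
Without the tax, 164 - 5Q = 145 + 5Q so Q* = 1.9 and P* = 154.5.
A tax on buyers shifts demand down by 9: (164 - 9) - 5Q = 145 + 5Q, so Q_t = 1. Buyers pay P_b = 159; sellers receive P_s = P_b - 9 = 150.
Producer surplus is the triangle above supply below P_s: (1/2)(1)(150 - 145) = 2.5.

2.50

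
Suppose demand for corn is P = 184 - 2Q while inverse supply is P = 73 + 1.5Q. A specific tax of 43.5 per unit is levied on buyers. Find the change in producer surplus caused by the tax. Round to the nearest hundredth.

Pre-tax equilibrium: 184 - 2Q = 73 + 1.5Q gives Q* = 31.7143, P* = 120.5714.
A tax on buyers shifts demand down by 43.5: (184 - 43.5) - 2Q = 73 + 1.5Q, so Q_t = 19.2857. Buyers pay P_b = 145.4286; sellers receive P_s = P_b - 43.5 = 101.9286.
Producers lose the trapezoid between P_s and P* out to Q_t plus the triangle from Q_t to Q*: change in PS = 278.9541 - 754.3469 = -475.3929.

-475.39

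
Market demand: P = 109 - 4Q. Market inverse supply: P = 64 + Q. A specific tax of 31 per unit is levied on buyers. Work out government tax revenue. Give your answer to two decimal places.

86.80

Without the tax, 109 - 4Q = 64 + Q so Q* = 9 and P* = 73.
With the tax, buyers' net willingness to pay falls by 31: (109 - 31) - 4Q = 64 + Q, so Q_t = 2.8. Buyers pay P_b = 97.8; sellers receive P_s = P_b - 31 = 66.8.
Revenue is the tax times quantity traded: 31 x 2.8 = 86.8.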